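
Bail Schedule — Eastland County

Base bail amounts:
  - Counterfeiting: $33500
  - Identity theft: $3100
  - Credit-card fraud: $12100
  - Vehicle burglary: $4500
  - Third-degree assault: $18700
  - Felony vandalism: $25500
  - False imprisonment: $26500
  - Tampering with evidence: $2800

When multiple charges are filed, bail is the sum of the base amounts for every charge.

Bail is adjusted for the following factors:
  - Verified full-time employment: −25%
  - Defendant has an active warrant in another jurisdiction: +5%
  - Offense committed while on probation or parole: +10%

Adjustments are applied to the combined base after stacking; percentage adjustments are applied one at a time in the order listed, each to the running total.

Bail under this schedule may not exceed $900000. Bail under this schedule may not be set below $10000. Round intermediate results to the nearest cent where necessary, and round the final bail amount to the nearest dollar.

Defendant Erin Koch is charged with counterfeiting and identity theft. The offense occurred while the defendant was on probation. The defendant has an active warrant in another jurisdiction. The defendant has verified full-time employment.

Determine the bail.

$31705

Base amounts from the schedule: counterfeiting $33500; identity theft $3100.
Stacking rule: sum of all bases. $33500 + $3100 = $36600.
Verified full-time employment (−25%): $36600 × 0.75 = $27450.
Defendant has an active warrant in another jurisdiction (+5%): $27450 × 1.05 = $28822.50.
Offense committed while on probation or parole (+10%): $28822.50 × 1.1 = $31704.75.
$31704.75 is within the $900000 maximum.
$31704.75 is at or above the $10000 minimum.
Rounded to the nearest dollar: $31705.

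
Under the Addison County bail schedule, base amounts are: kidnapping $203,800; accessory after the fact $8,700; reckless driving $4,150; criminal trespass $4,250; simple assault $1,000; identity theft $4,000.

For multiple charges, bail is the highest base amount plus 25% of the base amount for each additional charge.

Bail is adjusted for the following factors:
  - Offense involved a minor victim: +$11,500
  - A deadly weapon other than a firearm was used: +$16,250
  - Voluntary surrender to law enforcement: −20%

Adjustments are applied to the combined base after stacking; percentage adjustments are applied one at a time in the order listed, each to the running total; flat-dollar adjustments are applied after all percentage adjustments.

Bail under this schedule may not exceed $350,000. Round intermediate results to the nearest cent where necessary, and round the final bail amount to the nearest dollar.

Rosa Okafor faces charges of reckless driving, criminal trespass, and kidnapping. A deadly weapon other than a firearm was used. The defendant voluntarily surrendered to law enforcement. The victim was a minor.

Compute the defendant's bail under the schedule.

$192,470

Base amounts from the schedule: reckless driving $4,150; criminal trespass $4,250; kidnapping $203,800.
Stacking rule: highest base plus 25% of each additional charge. Highest is kidnapping at $203,800. Additional: $4,150 × 25% = $1,037.50; $4,250 × 25% = $1,062.50. Combined base = $203,800 + $2,100 = $205,900.
Voluntary surrender to law enforcement (−20%): $205,900 × 0.8 = $164,720.
Offense involved a minor victim (+$11,500 flat): $164,720 + $11,500 = $176,220.
A deadly weapon other than a firearm was used (+$16,250 flat): $176,220 + $16,250 = $192,470.
$192,470 is within the $350,000 maximum.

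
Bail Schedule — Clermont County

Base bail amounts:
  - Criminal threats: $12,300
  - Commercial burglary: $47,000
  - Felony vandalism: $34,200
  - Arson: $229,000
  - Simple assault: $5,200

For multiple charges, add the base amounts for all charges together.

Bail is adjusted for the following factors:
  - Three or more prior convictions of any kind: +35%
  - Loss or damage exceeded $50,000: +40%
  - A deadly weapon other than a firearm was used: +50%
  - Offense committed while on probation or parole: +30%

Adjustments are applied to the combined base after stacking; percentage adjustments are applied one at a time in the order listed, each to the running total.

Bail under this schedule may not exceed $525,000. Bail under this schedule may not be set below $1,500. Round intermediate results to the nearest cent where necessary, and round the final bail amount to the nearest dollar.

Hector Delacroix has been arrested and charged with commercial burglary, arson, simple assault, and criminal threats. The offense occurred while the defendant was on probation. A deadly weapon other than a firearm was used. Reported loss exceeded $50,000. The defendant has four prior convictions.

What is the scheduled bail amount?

Base amounts from the schedule: commercial burglary $47,000; arson $229,000; simple assault $5,200; criminal threats $12,300.
Stacking rule: sum of all bases. $47,000 + $229,000 + $5,200 + $12,300 = $293,500.
Three or more prior convictions of any kind (+35%): $293,500 × 1.35 = $396,225.
Loss or damage exceeded $50,000 (+40%): $396,225 × 1.4 = $554,715.
A deadly weapon other than a firearm was used (+50%): $554,715 × 1.5 = $832,072.50.
Offense committed while on probation or parole (+30%): $832,072.50 × 1.3 = $1,081,694.25.
Result $1,081,694.25 exceeds the maximum of $525,000; bail is capped at $525,000.
$525,000 is at or above the $1,500 minimum.

$525,000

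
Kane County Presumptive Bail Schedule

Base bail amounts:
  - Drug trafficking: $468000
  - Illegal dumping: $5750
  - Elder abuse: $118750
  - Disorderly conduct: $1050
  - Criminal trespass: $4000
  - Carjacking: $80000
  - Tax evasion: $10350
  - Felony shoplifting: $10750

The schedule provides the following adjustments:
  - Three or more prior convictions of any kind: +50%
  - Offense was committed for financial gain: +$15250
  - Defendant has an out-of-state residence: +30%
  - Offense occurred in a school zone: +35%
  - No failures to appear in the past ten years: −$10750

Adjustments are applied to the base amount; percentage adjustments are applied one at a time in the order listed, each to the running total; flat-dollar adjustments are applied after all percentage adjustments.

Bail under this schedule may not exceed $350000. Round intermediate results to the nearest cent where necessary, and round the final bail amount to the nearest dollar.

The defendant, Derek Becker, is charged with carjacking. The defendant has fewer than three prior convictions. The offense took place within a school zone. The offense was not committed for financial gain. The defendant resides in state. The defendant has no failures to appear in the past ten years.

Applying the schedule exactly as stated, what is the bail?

$97250

Base amounts from the schedule: carjacking $80000.
Single charge. Combined base = $80000.
Offense occurred in a school zone (+35%): $80000 × 1.35 = $108000.
No failures to appear in the past ten years (−$10750 flat): $108000 − $10750 = $97250.
$97250 is within the $350000 maximum.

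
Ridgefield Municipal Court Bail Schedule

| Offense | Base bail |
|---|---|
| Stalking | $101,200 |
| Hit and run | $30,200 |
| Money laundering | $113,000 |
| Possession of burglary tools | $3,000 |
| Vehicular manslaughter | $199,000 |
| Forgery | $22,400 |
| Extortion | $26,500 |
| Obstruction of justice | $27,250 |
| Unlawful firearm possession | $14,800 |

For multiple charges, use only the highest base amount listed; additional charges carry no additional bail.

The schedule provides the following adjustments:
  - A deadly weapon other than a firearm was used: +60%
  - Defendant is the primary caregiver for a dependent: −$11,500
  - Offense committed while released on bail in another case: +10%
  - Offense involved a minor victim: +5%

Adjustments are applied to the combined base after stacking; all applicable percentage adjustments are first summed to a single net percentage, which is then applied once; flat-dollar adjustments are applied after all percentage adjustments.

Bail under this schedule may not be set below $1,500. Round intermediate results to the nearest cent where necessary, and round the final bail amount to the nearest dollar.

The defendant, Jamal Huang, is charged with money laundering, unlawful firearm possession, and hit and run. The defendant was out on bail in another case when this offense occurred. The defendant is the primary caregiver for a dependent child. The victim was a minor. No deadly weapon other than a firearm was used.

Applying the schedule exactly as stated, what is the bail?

Base amounts from the schedule: money laundering $113,000; unlawful firearm possession $14,800; hit and run $30,200.
Stacking rule: use the highest base only. Highest is money laundering at $113,000. Combined base = $113,000.
Net percentage adjustment: +10% +5% = +15%. $113,000 × 1.15 = $129,950.
Defendant is the primary caregiver for a dependent (−$11,500 flat): $129,950 − $11,500 = $118,450.
$118,450 is at or above the $1,500 minimum.

$118,450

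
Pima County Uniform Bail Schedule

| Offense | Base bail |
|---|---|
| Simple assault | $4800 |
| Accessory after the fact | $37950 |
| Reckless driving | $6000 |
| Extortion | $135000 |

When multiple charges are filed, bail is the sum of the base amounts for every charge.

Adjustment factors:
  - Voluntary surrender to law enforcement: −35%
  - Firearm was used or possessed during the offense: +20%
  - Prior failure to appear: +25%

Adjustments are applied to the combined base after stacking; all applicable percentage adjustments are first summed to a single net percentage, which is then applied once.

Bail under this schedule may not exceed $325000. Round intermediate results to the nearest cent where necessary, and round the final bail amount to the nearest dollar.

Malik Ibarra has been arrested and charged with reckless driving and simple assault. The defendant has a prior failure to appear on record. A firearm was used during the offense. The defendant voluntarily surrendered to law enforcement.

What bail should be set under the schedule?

Base amounts from the schedule: reckless driving $6000; simple assault $4800.
Stacking rule: sum of all bases. $6000 + $4800 = $10800.
Net percentage adjustment: −35% +20% +25% = +10%. $10800 × 1.1 = $11880.
$11880 is within the $325000 maximum.

$11880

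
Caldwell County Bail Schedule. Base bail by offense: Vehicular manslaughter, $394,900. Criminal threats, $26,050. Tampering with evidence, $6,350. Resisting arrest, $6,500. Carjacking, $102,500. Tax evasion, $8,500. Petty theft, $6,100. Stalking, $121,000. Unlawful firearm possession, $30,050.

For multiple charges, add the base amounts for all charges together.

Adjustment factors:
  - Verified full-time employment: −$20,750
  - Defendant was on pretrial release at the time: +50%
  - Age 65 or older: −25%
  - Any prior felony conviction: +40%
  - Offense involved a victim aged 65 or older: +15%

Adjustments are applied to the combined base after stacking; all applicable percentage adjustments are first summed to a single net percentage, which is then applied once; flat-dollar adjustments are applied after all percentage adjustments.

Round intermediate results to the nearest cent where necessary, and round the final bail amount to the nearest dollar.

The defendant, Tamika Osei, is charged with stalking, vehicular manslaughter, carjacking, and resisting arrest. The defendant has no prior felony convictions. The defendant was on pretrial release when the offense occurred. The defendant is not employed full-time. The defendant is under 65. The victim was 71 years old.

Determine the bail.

Base amounts from the schedule: stalking $121,000; vehicular manslaughter $394,900; carjacking $102,500; resisting arrest $6,500.
Stacking rule: sum of all bases. $121,000 + $394,900 + $102,500 + $6,500 = $624,900.
Net percentage adjustment: +50% +15% = +65%. $624,900 × 1.65 = $1,031,085.

$1,031,085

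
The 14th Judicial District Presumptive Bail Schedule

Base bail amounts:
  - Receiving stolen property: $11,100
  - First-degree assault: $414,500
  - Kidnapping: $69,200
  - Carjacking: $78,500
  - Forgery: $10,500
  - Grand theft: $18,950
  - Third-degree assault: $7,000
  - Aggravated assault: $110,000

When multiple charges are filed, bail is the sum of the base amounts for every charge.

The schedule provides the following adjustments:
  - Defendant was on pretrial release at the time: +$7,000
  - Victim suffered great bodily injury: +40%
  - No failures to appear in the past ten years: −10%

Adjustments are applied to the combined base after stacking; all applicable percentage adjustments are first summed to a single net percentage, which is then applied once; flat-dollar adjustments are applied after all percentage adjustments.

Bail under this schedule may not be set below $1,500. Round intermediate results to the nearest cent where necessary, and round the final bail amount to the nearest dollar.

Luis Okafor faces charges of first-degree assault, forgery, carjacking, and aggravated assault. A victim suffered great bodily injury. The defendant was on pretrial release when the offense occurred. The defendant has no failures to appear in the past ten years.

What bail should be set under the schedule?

Base amounts from the schedule: first-degree assault $414,500; forgery $10,500; carjacking $78,500; aggravated assault $110,000.
Stacking rule: sum of all bases. $414,500 + $10,500 + $78,500 + $110,000 = $613,500.
Net percentage adjustment: +40% −10% = +30%. $613,500 × 1.3 = $797,550.
Defendant was on pretrial release at the time (+$7,000 flat): $797,550 + $7,000 = $804,550.
$804,550 is at or above the $1,500 minimum.

$804,550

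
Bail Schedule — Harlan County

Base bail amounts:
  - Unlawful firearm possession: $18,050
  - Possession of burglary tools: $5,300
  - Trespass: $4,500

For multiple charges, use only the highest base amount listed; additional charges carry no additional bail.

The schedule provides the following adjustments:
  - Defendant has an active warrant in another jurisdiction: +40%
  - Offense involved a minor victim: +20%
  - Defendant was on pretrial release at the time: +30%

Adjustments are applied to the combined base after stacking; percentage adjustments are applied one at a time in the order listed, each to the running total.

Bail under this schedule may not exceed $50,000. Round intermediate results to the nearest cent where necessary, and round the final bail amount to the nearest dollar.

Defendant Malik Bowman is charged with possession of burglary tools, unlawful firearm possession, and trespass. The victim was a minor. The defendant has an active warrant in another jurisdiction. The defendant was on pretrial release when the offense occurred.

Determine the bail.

$39,421

Base amounts from the schedule: possession of burglary tools $5,300; unlawful firearm possession $18,050; trespass $4,500.
Stacking rule: use the highest base only. Highest is unlawful firearm possession at $18,050. Combined base = $18,050.
Defendant has an active warrant in another jurisdiction (+40%): $18,050 × 1.4 = $25,270.
Offense involved a minor victim (+20%): $25,270 × 1.2 = $30,324.
Defendant was on pretrial release at the time (+30%): $30,324 × 1.3 = $39,421.20.
$39,421.20 is within the $50,000 maximum.
Rounded to the nearest dollar: $39,421.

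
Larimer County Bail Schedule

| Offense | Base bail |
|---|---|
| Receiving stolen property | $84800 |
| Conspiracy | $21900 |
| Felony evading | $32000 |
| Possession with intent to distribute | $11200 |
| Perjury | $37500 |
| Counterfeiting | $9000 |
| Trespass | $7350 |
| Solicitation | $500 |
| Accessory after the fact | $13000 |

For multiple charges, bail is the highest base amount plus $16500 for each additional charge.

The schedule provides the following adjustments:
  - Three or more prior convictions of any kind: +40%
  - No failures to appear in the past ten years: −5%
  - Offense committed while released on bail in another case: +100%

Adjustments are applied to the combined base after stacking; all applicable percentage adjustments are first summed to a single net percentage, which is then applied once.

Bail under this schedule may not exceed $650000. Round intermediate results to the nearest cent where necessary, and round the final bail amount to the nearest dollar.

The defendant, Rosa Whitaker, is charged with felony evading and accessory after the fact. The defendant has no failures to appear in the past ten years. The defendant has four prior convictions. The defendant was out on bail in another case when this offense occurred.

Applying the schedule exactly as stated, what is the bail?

$113975

Base amounts from the schedule: felony evading $32000; accessory after the fact $13000.
Stacking rule: highest base plus $16500 per additional charge. Highest is felony evading at $32000; 1 additional charge → +$16500. Combined base = $48500.
Net percentage adjustment: +40% −5% +100% = +135%. $48500 × 2.35 = $113975.
$113975 is within the $650000 maximum.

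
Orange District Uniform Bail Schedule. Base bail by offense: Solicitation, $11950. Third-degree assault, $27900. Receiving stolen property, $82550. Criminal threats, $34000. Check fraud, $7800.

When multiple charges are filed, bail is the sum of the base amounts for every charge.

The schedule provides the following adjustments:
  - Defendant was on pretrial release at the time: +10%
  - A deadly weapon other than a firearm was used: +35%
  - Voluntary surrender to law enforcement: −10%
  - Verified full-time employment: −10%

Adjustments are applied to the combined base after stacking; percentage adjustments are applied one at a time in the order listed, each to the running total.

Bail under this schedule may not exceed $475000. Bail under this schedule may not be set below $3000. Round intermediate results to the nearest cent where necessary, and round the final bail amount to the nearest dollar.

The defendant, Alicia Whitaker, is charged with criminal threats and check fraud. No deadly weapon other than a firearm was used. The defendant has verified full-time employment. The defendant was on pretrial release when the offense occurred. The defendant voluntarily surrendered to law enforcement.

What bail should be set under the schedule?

$37244

Base amounts from the schedule: criminal threats $34000; check fraud $7800.
Stacking rule: sum of all bases. $34000 + $7800 = $41800.
Defendant was on pretrial release at the time (+10%): $41800 × 1.1 = $45980.
Voluntary surrender to law enforcement (−10%): $45980 × 0.9 = $41382.
Verified full-time employment (−10%): $41382 × 0.9 = $37243.80.
$37243.80 is within the $475000 maximum.
$37243.80 is at or above the $3000 minimum.
Rounded to the nearest dollar: $37244.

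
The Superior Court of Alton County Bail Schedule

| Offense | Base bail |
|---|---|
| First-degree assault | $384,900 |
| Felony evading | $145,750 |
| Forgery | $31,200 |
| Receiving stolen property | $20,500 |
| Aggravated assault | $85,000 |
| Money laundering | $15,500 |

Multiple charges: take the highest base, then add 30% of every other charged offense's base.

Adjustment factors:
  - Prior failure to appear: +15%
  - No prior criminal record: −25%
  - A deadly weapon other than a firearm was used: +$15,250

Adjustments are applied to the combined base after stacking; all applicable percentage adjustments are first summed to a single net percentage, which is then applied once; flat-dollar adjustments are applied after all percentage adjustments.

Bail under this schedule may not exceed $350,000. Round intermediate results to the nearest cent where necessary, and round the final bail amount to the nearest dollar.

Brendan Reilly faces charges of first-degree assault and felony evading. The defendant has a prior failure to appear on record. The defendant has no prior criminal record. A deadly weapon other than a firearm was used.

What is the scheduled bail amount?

Base amounts from the schedule: first-degree assault $384,900; felony evading $145,750.
Stacking rule: highest base plus 30% of each additional charge. Highest is first-degree assault at $384,900. Additional: $145,750 × 30% = $43,725. Combined base = $384,900 + $43,725 = $428,625.
Net percentage adjustment: +15% −25% = −10%. $428,625 × 0.9 = $385,762.50.
A deadly weapon other than a firearm was used (+$15,250 flat): $385,762.50 + $15,250 = $401,012.50.
Result $401,012.50 exceeds the maximum of $350,000; bail is capped at $350,000.

$350,000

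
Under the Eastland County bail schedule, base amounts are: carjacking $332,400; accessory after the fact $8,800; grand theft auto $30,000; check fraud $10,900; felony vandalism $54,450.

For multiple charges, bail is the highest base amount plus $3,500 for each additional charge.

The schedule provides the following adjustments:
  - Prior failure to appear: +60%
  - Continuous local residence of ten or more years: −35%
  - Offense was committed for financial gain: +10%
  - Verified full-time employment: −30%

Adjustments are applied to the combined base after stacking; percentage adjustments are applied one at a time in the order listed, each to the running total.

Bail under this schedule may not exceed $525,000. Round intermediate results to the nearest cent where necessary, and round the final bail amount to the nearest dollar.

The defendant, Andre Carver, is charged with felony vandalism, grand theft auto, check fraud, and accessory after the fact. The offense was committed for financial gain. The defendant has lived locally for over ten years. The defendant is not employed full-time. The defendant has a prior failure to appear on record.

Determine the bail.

$74,303

Base amounts from the schedule: felony vandalism $54,450; grand theft auto $30,000; check fraud $10,900; accessory after the fact $8,800.
Stacking rule: highest base plus $3,500 per additional charge. Highest is felony vandalism at $54,450; 3 additional charges → +$10,500. Combined base = $64,950.
Prior failure to appear (+60%): $64,950 × 1.6 = $103,920.
Continuous local residence of ten or more years (−35%): $103,920 × 0.65 = $67,548.
Offense was committed for financial gain (+10%): $67,548 × 1.1 = $74,302.80.
$74,302.80 is within the $525,000 maximum.
Rounded to the nearest dollar: $74,303.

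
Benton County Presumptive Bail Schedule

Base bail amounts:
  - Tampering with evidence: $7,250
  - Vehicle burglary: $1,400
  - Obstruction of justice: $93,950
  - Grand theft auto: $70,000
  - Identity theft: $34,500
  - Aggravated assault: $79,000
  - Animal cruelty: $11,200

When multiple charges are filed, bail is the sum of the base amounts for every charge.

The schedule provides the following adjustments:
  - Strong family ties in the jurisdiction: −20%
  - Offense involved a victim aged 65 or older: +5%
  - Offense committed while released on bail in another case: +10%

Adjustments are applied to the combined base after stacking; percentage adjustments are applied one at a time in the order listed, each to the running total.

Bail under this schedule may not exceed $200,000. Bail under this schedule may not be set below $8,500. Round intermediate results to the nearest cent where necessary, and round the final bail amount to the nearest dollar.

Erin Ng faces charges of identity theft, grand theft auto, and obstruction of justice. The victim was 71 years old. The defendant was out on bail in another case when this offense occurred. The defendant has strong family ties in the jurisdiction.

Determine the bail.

$183,368

Base amounts from the schedule: identity theft $34,500; grand theft auto $70,000; obstruction of justice $93,950.
Stacking rule: sum of all bases. $34,500 + $70,000 + $93,950 = $198,450.
Strong family ties in the jurisdiction (−20%): $198,450 × 0.8 = $158,760.
Offense involved a victim aged 65 or older (+5%): $158,760 × 1.05 = $166,698.
Offense committed while released on bail in another case (+10%): $166,698 × 1.1 = $183,367.80.
$183,367.80 is within the $200,000 maximum.
$183,367.80 is at or above the $8,500 minimum.
Rounded to the nearest dollar: $183,368.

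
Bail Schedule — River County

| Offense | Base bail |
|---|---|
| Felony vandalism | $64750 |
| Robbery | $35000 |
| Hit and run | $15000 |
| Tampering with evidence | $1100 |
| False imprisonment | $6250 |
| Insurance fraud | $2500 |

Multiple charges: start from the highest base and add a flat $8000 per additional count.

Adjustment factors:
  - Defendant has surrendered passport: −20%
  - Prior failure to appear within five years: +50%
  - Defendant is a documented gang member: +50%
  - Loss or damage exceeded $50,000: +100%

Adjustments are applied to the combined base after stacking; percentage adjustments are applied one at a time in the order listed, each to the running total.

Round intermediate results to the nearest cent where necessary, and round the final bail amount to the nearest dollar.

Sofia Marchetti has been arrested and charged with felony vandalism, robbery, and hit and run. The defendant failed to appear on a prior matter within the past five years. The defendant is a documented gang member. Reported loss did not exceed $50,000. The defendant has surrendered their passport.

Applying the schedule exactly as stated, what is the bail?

Base amounts from the schedule: felony vandalism $64750; robbery $35000; hit and run $15000.
Stacking rule: highest base plus $8000 per additional charge. Highest is felony vandalism at $64750; 2 additional charges → +$16000. Combined base = $80750.
Defendant has surrendered passport (−20%): $80750 × 0.8 = $64600.
Prior failure to appear within five years (+50%): $64600 × 1.5 = $96900.
Defendant is a documented gang member (+50%): $96900 × 1.5 = $145350.

$145350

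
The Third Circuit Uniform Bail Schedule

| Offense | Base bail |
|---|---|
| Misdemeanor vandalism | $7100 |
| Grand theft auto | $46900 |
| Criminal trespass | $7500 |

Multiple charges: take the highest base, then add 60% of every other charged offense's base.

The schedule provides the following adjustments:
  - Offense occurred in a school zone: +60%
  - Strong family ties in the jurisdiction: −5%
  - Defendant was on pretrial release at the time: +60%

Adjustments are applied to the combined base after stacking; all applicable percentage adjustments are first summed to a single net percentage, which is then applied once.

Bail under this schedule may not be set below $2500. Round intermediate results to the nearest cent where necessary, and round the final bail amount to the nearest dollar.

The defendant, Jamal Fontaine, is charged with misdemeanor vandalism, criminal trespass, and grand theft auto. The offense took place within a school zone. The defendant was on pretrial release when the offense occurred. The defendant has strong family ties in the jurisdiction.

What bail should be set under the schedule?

$119669

Base amounts from the schedule: misdemeanor vandalism $7100; criminal trespass $7500; grand theft auto $46900.
Stacking rule: highest base plus 60% of each additional charge. Highest is grand theft auto at $46900. Additional: $7100 × 60% = $4260; $7500 × 60% = $4500. Combined base = $46900 + $8760 = $55660.
Net percentage adjustment: +60% −5% +60% = +115%. $55660 × 2.15 = $119669.
$119669 is at or above the $2500 minimum.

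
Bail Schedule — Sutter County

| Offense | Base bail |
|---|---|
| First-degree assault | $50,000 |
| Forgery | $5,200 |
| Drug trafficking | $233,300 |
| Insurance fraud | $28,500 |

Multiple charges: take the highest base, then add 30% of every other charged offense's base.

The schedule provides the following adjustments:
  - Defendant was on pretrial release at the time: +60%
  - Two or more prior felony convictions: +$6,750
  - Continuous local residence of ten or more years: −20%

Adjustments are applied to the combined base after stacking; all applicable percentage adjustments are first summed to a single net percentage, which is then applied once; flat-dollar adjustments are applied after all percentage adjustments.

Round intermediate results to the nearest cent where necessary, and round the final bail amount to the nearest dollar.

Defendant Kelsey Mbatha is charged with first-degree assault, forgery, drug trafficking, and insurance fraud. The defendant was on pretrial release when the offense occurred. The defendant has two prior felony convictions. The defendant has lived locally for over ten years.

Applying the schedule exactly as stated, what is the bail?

$368,524

Base amounts from the schedule: first-degree assault $50,000; forgery $5,200; drug trafficking $233,300; insurance fraud $28,500.
Stacking rule: highest base plus 30% of each additional charge. Highest is drug trafficking at $233,300. Additional: $50,000 × 30% = $15,000; $5,200 × 30% = $1,560; $28,500 × 30% = $8,550. Combined base = $233,300 + $25,110 = $258,410.
Net percentage adjustment: +60% −20% = +40%. $258,410 × 1.4 = $361,774.
Two or more prior felony convictions (+$6,750 flat): $361,774 + $6,750 = $368,524.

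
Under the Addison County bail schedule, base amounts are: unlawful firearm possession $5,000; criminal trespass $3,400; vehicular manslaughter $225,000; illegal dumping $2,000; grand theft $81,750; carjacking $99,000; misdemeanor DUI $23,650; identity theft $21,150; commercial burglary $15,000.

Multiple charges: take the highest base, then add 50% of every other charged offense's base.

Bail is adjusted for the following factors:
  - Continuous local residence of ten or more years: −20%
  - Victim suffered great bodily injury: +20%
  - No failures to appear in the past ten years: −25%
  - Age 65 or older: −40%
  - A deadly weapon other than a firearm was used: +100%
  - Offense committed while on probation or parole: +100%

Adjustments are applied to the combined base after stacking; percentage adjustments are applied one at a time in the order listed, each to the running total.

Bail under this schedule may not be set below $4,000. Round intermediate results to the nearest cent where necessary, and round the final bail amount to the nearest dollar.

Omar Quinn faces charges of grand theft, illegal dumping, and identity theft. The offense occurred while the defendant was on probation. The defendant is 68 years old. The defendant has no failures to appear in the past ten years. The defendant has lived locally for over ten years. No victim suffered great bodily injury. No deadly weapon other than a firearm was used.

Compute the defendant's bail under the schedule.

Base amounts from the schedule: grand theft $81,750; illegal dumping $2,000; identity theft $21,150.
Stacking rule: highest base plus 50% of each additional charge. Highest is grand theft at $81,750. Additional: $2,000 × 50% = $1,000; $21,150 × 50% = $10,575. Combined base = $81,750 + $11,575 = $93,325.
Continuous local residence of ten or more years (−20%): $93,325 × 0.8 = $74,660.
No failures to appear in the past ten years (−25%): $74,660 × 0.75 = $55,995.
Age 65 or older (−40%): $55,995 × 0.6 = $33,597.
Offense committed while on probation or parole (+100%): $33,597 × 2 = $67,194.
$67,194 is at or above the $4,000 minimum.

$67,194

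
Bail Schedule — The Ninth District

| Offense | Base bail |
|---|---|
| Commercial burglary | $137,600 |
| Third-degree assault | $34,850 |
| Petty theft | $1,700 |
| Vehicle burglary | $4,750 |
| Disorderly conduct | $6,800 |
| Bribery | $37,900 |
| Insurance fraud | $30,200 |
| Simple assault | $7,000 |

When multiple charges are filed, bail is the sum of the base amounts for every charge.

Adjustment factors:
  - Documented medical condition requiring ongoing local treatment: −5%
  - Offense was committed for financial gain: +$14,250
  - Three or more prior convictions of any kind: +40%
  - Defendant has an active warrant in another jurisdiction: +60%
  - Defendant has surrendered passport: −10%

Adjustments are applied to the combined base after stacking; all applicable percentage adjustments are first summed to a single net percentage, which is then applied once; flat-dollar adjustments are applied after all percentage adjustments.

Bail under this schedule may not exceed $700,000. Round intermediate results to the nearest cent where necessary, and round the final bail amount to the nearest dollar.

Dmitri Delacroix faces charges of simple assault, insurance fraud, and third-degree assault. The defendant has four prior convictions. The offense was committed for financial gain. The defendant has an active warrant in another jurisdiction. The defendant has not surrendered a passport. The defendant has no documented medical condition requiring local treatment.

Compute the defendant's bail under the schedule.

$158,350

Base amounts from the schedule: simple assault $7,000; insurance fraud $30,200; third-degree assault $34,850.
Stacking rule: sum of all bases. $7,000 + $30,200 + $34,850 = $72,050.
Net percentage adjustment: +40% +60% = +100%. $72,050 × 2 = $144,100.
Offense was committed for financial gain (+$14,250 flat): $144,100 + $14,250 = $158,350.
$158,350 is within the $700,000 maximum.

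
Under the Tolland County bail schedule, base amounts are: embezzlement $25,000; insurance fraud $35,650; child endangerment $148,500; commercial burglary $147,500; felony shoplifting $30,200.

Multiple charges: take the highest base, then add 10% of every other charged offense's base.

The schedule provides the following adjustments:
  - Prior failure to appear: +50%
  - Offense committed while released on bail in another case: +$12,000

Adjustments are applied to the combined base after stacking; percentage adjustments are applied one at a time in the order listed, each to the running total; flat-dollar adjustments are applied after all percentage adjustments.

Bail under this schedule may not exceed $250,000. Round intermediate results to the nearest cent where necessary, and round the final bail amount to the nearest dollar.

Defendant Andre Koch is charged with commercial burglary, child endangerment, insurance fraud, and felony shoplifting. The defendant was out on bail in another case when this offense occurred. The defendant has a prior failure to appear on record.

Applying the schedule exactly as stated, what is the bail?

Base amounts from the schedule: commercial burglary $147,500; child endangerment $148,500; insurance fraud $35,650; felony shoplifting $30,200.
Stacking rule: highest base plus 10% of each additional charge. Highest is child endangerment at $148,500. Additional: $147,500 × 10% = $14,750; $35,650 × 10% = $3,565; $30,200 × 10% = $3,020. Combined base = $148,500 + $21,335 = $169,835.
Prior failure to appear (+50%): $169,835 × 1.5 = $254,752.50.
Offense committed while released on bail in another case (+$12,000 flat): $254,752.50 + $12,000 = $266,752.50.
Result $266,752.50 exceeds the maximum of $250,000; bail is capped at $250,000.

$250,000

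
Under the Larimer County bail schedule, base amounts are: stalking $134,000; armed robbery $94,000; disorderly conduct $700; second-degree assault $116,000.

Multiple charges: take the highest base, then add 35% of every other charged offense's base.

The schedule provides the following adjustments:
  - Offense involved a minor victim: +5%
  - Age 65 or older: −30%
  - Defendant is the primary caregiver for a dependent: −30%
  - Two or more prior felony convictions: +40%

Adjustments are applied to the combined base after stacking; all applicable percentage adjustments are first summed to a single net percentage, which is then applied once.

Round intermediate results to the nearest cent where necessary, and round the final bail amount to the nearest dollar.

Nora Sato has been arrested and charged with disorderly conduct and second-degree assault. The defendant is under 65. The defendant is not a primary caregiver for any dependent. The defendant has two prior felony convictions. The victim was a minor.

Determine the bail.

Base amounts from the schedule: disorderly conduct $700; second-degree assault $116,000.
Stacking rule: highest base plus 35% of each additional charge. Highest is second-degree assault at $116,000. Additional: $700 × 35% = $245. Combined base = $116,000 + $245 = $116,245.
Net percentage adjustment: +5% +40% = +45%. $116,245 × 1.45 = $168,555.25.
Rounded to the nearest dollar: $168,555.

$168,555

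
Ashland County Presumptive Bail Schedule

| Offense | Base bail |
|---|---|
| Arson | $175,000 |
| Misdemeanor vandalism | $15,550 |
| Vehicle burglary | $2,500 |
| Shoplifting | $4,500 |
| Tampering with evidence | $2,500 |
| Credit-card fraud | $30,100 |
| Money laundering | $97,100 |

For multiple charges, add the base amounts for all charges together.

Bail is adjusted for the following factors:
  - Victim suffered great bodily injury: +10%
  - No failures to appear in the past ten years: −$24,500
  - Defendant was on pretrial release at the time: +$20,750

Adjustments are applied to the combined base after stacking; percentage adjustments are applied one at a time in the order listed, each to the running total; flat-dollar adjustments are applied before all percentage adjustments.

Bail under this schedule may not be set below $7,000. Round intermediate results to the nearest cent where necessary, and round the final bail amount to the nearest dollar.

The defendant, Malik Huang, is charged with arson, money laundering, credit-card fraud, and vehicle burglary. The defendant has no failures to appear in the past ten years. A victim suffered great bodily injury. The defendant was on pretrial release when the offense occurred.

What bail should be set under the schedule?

Base amounts from the schedule: arson $175,000; money laundering $97,100; credit-card fraud $30,100; vehicle burglary $2,500.
Stacking rule: sum of all bases. $175,000 + $97,100 + $30,100 + $2,500 = $304,700.
No failures to appear in the past ten years (−$24,500 flat): $304,700 − $24,500 = $280,200.
Defendant was on pretrial release at the time (+$20,750 flat): $280,200 + $20,750 = $300,950.
Victim suffered great bodily injury (+10%): $300,950 × 1.1 = $331,045.
$331,045 is at or above the $7,000 minimum.

$331,045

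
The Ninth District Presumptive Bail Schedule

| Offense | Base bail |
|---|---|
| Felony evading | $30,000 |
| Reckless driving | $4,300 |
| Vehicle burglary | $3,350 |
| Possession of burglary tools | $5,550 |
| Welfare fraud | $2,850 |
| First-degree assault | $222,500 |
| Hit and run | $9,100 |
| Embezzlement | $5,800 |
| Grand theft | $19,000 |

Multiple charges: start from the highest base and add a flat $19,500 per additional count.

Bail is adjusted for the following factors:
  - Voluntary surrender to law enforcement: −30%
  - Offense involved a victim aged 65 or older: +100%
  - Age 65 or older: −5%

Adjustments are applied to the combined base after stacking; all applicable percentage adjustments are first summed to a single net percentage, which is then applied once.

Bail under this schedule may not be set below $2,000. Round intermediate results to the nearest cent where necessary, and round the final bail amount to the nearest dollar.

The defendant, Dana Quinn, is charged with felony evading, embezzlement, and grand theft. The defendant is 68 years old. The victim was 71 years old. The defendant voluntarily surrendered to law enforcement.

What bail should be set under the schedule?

Base amounts from the schedule: felony evading $30,000; embezzlement $5,800; grand theft $19,000.
Stacking rule: highest base plus $19,500 per additional charge. Highest is felony evading at $30,000; 2 additional charges → +$39,000. Combined base = $69,000.
Net percentage adjustment: −30% +100% −5% = +65%. $69,000 × 1.65 = $113,850.
$113,850 is at or above the $2,000 minimum.

$113,850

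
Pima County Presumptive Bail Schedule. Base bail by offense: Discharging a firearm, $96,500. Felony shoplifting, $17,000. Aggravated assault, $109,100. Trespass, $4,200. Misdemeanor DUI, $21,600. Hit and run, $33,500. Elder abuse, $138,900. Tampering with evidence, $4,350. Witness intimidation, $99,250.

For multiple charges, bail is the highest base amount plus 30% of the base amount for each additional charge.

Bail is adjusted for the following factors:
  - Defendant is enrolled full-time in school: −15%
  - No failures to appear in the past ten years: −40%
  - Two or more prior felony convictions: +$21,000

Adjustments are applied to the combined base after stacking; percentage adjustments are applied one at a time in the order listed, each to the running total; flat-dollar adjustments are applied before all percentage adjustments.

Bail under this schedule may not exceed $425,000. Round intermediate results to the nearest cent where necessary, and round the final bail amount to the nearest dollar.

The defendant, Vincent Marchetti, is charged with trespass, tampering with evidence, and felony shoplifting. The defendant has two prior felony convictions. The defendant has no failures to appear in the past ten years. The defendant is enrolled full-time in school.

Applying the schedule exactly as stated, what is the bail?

$20,688

Base amounts from the schedule: trespass $4,200; tampering with evidence $4,350; felony shoplifting $17,000.
Stacking rule: highest base plus 30% of each additional charge. Highest is felony shoplifting at $17,000. Additional: $4,200 × 30% = $1,260; $4,350 × 30% = $1,305. Combined base = $17,000 + $2,565 = $19,565.
Two or more prior felony convictions (+$21,000 flat): $19,565 + $21,000 = $40,565.
Defendant is enrolled full-time in school (−15%): $40,565 × 0.85 = $34,480.25.
No failures to appear in the past ten years (−40%): $34,480.25 × 0.6 = $20,688.15.
$20,688.15 is within the $425,000 maximum.
Rounded to the nearest dollar: $20,688.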